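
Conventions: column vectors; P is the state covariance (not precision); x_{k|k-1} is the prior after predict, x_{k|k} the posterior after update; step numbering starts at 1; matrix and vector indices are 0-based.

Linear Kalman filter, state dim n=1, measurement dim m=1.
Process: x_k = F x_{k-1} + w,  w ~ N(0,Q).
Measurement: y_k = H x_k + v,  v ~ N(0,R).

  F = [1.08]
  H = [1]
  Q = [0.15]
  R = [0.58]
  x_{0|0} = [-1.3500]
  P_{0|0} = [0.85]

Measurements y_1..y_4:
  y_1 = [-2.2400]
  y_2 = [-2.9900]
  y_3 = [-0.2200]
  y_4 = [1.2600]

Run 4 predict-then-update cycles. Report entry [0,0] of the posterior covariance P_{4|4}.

P_post[0,0] = 0.2569

step 1: x^-=[-1.4580]  P^-=[1.1414]  S=[1.7214]  K=[0.6631]  nu=[-0.7820]  x^+=[-1.9765]  P^+=[0.3846]
step 2: x^-=[-2.1346]  P^-=[0.5986]  S=[1.1786]  K=[0.5079]  nu=[-0.8554]  x^+=[-2.5691]  P^+=[0.2946]
step 3: x^-=[-2.7746]  P^-=[0.4936]  S=[1.0736]  K=[0.4598]  nu=[2.5546]  x^+=[-1.6001]  P^+=[0.2667]
step 4: x^-=[-1.7281]  P^-=[0.4610]  S=[1.0410]  K=[0.4429]  nu=[2.9881]  x^+=[-0.4048]  P^+=[0.2569]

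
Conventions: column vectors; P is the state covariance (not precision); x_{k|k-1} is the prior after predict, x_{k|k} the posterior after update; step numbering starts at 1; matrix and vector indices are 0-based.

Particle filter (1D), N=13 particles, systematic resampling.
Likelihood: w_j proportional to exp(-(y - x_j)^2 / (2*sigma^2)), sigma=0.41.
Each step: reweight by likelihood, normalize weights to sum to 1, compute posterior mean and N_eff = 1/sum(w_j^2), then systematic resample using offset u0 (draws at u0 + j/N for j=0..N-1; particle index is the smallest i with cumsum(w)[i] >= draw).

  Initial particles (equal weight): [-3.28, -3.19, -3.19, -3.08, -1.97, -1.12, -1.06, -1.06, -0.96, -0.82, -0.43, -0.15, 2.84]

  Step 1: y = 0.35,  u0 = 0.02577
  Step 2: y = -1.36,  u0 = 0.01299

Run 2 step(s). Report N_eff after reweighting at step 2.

N_eff = 2.9922

step 1: w=[0.0000, 0.0000, 0.0000, 0.0000, 0.0000, 0.0024, 0.0040, 0.0040, 0.0091, 0.0255, 0.2446, 0.7103, 0.0000]  mean=-0.2526  Neff=1.7693  idx=[9, 10, 10, 10, 11, 11, 11, 11, 11, 11, 11, 11, 11]
step 2: w=[0.5493, 0.0998, 0.0998, 0.0998, 0.0168, 0.0168, 0.0168, 0.0168, 0.0168, 0.0168, 0.0168, 0.0168, 0.0168]  mean=-0.6019  Neff=2.9922  idx=[0, 0, 0, 0, 0, 0, 0, 1, 1, 2, 3, 4, 9]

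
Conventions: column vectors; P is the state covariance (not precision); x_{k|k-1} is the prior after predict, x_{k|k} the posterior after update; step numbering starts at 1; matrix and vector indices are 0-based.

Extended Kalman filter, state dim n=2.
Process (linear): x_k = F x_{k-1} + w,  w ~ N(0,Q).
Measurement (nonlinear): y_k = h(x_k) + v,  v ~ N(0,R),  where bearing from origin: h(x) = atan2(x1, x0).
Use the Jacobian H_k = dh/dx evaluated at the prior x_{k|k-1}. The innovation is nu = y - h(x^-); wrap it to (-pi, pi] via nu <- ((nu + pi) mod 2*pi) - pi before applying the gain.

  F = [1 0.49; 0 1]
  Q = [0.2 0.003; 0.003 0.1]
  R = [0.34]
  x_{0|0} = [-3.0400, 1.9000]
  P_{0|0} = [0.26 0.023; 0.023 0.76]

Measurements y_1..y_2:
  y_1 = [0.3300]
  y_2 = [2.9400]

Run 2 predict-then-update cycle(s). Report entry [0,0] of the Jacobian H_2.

H_jac[0,0] = -0.2958

step 1: x^-=[-2.1090, 1.9000]  P^-=[0.6650 0.3984; 0.3984 0.8600]  H_jac=[-0.2358 -0.2617]  S=[0.4851]  K=[-0.5382; -0.6577]  nu=[-2.0783]  x^+=[-0.9904, 3.2669]  P^+=[0.5245 0.2267; 0.2267 0.6502]
step 2: x^-=[0.6104, 3.2669]  P^-=[1.1027 0.5483; 0.5483 0.7502]  H_jac=[-0.2958 0.0553]  S=[0.4208]  K=[-0.7030; -0.2868]  nu=[1.5539]  x^+=[-0.4821, 2.8212]  P^+=[0.8947 0.4634; 0.4634 0.7155]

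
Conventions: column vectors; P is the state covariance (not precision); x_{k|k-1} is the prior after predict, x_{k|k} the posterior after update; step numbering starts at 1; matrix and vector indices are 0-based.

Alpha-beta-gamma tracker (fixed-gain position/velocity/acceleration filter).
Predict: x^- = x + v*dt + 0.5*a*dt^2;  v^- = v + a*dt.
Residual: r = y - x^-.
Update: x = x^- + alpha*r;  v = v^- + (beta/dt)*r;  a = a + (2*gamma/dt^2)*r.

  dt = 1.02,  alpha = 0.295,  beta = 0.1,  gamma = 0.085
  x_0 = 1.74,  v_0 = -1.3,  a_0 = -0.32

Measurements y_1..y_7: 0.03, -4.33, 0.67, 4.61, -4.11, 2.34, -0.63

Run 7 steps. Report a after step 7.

step 1: x_pred=0.2475  r=-0.2175  x^+=0.1834  v^+=-1.6477  a^+=-0.3555
step 2: x_pred=-1.6823  r=-2.6477  x^+=-2.4634  v^+=-2.2700  a^+=-0.7882
step 3: x_pred=-5.1887  r=5.8587  x^+=-3.4604  v^+=-2.4995  a^+=0.1691
step 4: x_pred=-5.9219  r=10.5319  x^+=-2.8150  v^+=-1.2945  a^+=1.8900
step 5: x_pred=-3.1522  r=-0.9578  x^+=-3.4347  v^+=0.5395  a^+=1.7335
step 6: x_pred=-1.9827  r=4.3227  x^+=-0.7075  v^+=2.7315  a^+=2.4399
step 7: x_pred=3.3478  r=-3.9778  x^+=2.1743  v^+=4.8301  a^+=1.7899

a_post = 1.7899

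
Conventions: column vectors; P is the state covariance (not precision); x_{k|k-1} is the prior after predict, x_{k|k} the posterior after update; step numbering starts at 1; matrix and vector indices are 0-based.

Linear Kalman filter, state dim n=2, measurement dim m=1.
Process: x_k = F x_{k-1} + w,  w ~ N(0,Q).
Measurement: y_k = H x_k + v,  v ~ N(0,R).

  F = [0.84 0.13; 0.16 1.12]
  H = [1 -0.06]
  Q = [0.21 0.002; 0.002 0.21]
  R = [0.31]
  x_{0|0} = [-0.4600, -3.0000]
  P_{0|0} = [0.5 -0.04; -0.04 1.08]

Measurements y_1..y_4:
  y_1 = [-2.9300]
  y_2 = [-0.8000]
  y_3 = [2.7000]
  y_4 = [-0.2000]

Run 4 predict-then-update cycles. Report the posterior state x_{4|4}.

x_post = [-0.1301, -2.9131]

step 1: x^-=[-0.7764, -3.4336]  P^-=[0.5723 0.1880; 0.1880 1.5632]  S=[0.8654]  K=[0.6483; 0.1088]  nu=[-2.3596]  x^+=[-2.3062, -3.6904]  P^+=[0.2086 0.1269; 0.1269 1.5530]
step 2: x^-=[-2.4169, -4.5023]  P^-=[0.4111 0.3782; 0.3782 2.2089]  S=[0.6837]  K=[0.5682; 0.3593]  nu=[1.3468]  x^+=[-1.6517, -4.0184]  P^+=[0.1904 0.2386; 0.2386 2.1206]
step 3: x^-=[-1.9099, -4.7648]  P^-=[0.4323 0.5658; 0.5658 2.9605]  S=[0.6851]  K=[0.5815; 0.5666]  nu=[4.3240]  x^+=[0.6045, -2.3148]  P^+=[0.2007 0.3401; 0.3401 2.7405]
step 4: x^-=[0.2069, -2.4959]  P^-=[0.4722 0.7550; 0.7550 3.7747]  S=[0.7052]  K=[0.6054; 0.7495]  nu=[-0.5566]  x^+=[-0.1301, -2.9131]  P^+=[0.2138 0.4351; 0.4351 3.3786]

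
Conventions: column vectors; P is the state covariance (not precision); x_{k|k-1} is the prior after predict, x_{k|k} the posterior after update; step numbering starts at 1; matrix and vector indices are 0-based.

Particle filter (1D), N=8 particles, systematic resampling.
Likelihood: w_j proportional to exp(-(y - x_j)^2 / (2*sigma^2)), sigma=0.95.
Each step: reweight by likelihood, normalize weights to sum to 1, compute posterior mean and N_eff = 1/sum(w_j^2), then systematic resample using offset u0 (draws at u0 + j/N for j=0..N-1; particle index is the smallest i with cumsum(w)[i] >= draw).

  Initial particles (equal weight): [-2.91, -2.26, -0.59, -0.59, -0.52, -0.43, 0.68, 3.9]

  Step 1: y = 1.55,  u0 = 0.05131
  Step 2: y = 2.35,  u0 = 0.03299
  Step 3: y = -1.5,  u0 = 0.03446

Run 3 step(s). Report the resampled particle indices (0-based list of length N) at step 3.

step 1: w=[0.0000, 0.0003, 0.0739, 0.0739, 0.0870, 0.1065, 0.6145, 0.0438]  mean=0.4098  Neff=2.4429  idx=[2, 4, 5, 6, 6, 6, 6, 6]
step 2: w=[0.0076, 0.0095, 0.0126, 0.1941, 0.1941, 0.1941, 0.1941, 0.1941]  mean=0.6450  Neff=5.3015  idx=[3, 3, 4, 4, 5, 6, 6, 7]
step 3: w=[0.1250, 0.1250, 0.1250, 0.1250, 0.1250, 0.1250, 0.1250, 0.1250]  mean=0.6800  Neff=8.0000  idx=[0, 1, 2, 3, 4, 5, 6, 7]

resampled_idx = [0, 1, 2, 3, 4, 5, 6, 7]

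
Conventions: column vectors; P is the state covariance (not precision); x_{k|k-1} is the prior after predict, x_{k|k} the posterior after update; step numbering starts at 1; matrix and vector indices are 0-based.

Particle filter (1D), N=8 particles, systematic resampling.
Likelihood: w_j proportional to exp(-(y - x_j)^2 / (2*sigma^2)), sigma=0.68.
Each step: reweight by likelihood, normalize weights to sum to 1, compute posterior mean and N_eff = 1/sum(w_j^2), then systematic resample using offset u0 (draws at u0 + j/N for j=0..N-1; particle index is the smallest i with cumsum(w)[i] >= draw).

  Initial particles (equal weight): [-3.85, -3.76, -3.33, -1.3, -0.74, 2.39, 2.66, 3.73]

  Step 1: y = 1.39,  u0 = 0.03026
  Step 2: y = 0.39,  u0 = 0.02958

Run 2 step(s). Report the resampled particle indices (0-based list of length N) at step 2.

step 1: w=[0.0000, 0.0000, 0.0000, 0.0008, 0.0141, 0.6467, 0.3333, 0.0051]  mean=2.4399  Neff=1.8885  idx=[5, 5, 5, 5, 5, 5, 6, 6]
step 2: w=[0.1521, 0.1521, 0.1521, 0.1521, 0.1521, 0.1521, 0.0437, 0.0437]  mean=2.4136  Neff=7.0118  idx=[0, 1, 1, 2, 3, 4, 5, 5]

resampled_idx = [0, 1, 1, 2, 3, 4, 5, 5]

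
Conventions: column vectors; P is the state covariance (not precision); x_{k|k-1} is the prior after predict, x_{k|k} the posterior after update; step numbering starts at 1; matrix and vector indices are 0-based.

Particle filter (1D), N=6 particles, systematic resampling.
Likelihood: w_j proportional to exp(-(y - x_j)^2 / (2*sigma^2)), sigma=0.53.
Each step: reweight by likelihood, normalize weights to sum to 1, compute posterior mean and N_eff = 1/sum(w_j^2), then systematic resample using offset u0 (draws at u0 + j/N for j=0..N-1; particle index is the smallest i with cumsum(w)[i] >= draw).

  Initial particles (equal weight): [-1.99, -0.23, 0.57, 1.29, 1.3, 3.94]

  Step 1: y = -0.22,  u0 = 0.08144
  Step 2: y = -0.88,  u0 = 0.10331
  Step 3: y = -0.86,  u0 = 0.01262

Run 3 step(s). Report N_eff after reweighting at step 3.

N_eff = 6.0000

step 1: w=[0.0028, 0.7317, 0.2410, 0.0126, 0.0120, 0.0000]  mean=-0.0046  Neff=1.6844  idx=[1, 1, 1, 1, 2, 2]
step 2: w=[0.2439, 0.2439, 0.2439, 0.2439, 0.0123, 0.0123]  mean=-0.2104  Neff=4.1983  idx=[0, 1, 1, 2, 3, 3]
step 3: w=[0.1667, 0.1667, 0.1667, 0.1667, 0.1667, 0.1667]  mean=-0.2300  Neff=6.0000  idx=[0, 1, 2, 3, 4, 5]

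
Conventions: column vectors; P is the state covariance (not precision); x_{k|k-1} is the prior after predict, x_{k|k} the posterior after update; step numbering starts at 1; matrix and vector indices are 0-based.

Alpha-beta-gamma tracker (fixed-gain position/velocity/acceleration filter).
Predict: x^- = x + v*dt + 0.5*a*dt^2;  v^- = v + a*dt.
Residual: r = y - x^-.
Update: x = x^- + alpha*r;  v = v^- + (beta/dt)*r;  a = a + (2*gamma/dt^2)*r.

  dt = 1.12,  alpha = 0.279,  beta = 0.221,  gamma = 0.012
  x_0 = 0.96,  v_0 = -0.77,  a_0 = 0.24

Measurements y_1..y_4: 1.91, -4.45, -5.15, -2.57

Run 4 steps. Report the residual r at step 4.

resid = 1.5221

step 1: x_pred=0.2481  r=1.6619  x^+=0.7118  v^+=-0.1733  a^+=0.2718
step 2: x_pred=0.6882  r=-5.1382  x^+=-0.7454  v^+=-0.8827  a^+=0.1735
step 3: x_pred=-1.6252  r=-3.5248  x^+=-2.6086  v^+=-1.3839  a^+=0.1061
step 4: x_pred=-4.0921  r=1.5221  x^+=-3.6675  v^+=-0.9648  a^+=0.1352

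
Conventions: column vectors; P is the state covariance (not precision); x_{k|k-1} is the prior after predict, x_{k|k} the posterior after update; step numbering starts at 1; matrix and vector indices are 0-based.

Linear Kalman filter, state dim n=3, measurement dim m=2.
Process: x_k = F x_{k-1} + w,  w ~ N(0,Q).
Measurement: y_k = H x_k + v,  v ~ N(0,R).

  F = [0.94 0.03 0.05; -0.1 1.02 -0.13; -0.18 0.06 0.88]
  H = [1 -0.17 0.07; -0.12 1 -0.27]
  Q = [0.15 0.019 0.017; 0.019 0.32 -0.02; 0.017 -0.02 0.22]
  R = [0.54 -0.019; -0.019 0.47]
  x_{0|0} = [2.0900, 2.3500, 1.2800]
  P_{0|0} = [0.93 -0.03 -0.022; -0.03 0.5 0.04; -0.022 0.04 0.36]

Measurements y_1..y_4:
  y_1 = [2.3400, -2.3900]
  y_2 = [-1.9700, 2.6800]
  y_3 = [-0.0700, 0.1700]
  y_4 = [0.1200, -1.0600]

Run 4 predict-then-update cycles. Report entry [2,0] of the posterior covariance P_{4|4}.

P_post[2,0] = -0.0163

step 1: x^-=[2.0991, 2.0216, 0.8912]  P^-=[0.9695 -0.0795 -0.1420; -0.0795 0.8505 0.0289; -0.1420 0.0289 0.5426]  S=[1.5431 -0.3284; -0.3284 1.3683]  K=[0.6387 0.0382; -0.0119 0.6200; -0.0909 -0.0953]  nu=[0.5222, -3.9191]  x^+=[2.2829, -0.4144, 1.2173]  P^+=[0.3540 0.0298 -0.0686; 0.0298 0.3195 0.0899; -0.0686 0.0899 0.5231]
step 2: x^-=[2.1943, -0.8093, 0.6355]  P^-=[0.4599 0.0335 -0.0713; 0.0335 0.6331 0.0249; -0.0713 0.0249 0.6683]  S=[0.9995 -0.1375; -0.1375 1.1323]  K=[0.4568 0.0533; 0.0033 0.5500; -0.0474 -0.1356]  nu=[-4.3464, 3.9242]  x^+=[0.4183, 1.3348, 0.3094]  P^+=[0.2548 0.0334 -0.0503; 0.0334 0.2910 0.1058; -0.0503 0.1058 0.6470]
step 3: x^-=[0.4487, 1.2794, 0.2770]  P^-=[0.3745 0.0430 -0.0335; 0.0430 0.6001 0.0195; -0.0335 0.0195 0.7567]  S=[0.9158 -0.1248; -0.1248 1.1076]  K=[0.4055 0.0521; 0.0098 0.5335; -0.0046 -0.1638]  nu=[-0.3206, -0.9808]  x^+=[0.2676, 0.7531, 0.4391]  P^+=[0.2262 0.0357 -0.0306; 0.0357 0.2861 0.1158; -0.0306 0.1158 0.7272]
step 4: x^-=[0.2961, 0.6843, 0.3835]  P^-=[0.3514 0.0452 -0.0086; 0.0452 0.5934 0.0166; -0.0086 0.0166 0.8126]  S=[0.8956 -0.1270; -0.1270 1.1073]  K=[0.3902 0.0496; 0.0141 0.5286; 0.0254 -0.1793]  nu=[-0.0866, -1.6052]  x^+=[0.1827, -0.1654, 0.6691]  P^+=[0.2173 0.0375 -0.0163; 0.0375 0.2858 0.1226; -0.0163 0.1226 0.7753]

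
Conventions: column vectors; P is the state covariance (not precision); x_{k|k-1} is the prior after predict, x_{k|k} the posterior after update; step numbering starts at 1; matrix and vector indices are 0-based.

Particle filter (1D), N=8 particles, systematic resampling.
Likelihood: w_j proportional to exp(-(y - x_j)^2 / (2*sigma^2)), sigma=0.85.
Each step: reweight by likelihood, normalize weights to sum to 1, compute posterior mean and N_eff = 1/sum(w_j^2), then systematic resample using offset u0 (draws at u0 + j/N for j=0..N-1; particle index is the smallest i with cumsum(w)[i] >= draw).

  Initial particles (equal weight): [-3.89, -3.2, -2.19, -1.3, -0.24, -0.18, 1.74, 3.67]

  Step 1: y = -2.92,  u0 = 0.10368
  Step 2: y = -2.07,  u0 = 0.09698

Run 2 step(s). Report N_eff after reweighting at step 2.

N_eff = 6.2506

step 1: w=[0.2233, 0.4056, 0.2961, 0.0696, 0.0030, 0.0024, 0.0000, 0.0000]  mean=-2.9067  Neff=3.2582  idx=[0, 1, 1, 1, 1, 2, 2, 3]
step 2: w=[0.0230, 0.0940, 0.0940, 0.0940, 0.0940, 0.2251, 0.2251, 0.1509]  mean=-2.4744  Neff=6.2506  idx=[1, 3, 4, 5, 5, 6, 6, 7]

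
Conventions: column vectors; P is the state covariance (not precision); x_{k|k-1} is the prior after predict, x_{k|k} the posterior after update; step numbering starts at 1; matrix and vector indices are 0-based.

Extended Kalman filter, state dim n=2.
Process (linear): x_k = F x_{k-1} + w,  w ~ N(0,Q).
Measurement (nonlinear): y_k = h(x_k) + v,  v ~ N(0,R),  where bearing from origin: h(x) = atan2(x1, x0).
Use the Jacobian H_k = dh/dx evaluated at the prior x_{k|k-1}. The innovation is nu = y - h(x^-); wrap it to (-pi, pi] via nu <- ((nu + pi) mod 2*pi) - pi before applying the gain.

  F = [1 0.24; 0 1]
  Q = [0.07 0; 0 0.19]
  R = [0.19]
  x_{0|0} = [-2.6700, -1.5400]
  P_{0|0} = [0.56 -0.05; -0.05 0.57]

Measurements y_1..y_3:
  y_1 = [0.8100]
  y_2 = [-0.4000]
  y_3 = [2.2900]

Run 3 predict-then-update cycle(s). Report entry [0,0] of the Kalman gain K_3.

step 1: x^-=[-3.0396, -1.5400]  P^-=[0.6388 0.0868; 0.0868 0.7600]  H_jac=[0.1326 -0.2618]  S=[0.2473]  K=[0.2507; -0.7580]  nu=[-2.8005]  x^+=[-3.7418, 0.5828]  P^+=[0.6233 0.1338; 0.1338 0.6179]
step 2: x^-=[-3.6020, 0.5828]  P^-=[0.7931 0.2821; 0.2821 0.8079]  H_jac=[-0.0438 -0.2705]  S=[0.2573]  K=[-0.4315; -0.8974]  nu=[2.9020]  x^+=[-4.8541, -2.0214]  P^+=[0.7452 0.1825; 0.1825 0.6007]
step 3: x^-=[-5.3393, -2.0214]  P^-=[0.9374 0.3266; 0.3266 0.7907]  H_jac=[0.0620 -0.1638]  S=[0.2082]  K=[0.0222; -0.5249]  nu=[-1.2135]  x^+=[-5.3662, -1.3845]  P^+=[0.9373 0.3291; 0.3291 0.7333]

K[0,0] = 0.0222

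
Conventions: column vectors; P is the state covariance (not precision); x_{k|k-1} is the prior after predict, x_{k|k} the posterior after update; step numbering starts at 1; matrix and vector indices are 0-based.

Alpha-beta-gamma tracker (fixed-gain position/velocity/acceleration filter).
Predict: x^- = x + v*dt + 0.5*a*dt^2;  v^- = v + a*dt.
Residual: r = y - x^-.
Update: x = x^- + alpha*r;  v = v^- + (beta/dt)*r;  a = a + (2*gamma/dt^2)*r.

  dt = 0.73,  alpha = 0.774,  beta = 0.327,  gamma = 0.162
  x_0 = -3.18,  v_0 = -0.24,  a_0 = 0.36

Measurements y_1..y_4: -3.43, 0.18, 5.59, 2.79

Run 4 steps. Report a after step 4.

a_post = 0.7054

step 1: x_pred=-3.2593  r=-0.1707  x^+=-3.3914  v^+=-0.0537  a^+=0.2562
step 2: x_pred=-3.3623  r=3.5423  x^+=-0.6206  v^+=1.7201  a^+=2.4099
step 3: x_pred=1.2772  r=4.3128  x^+=4.6153  v^+=5.4112  a^+=5.0320
step 4: x_pred=9.9063  r=-7.1163  x^+=4.3983  v^+=5.8969  a^+=0.7054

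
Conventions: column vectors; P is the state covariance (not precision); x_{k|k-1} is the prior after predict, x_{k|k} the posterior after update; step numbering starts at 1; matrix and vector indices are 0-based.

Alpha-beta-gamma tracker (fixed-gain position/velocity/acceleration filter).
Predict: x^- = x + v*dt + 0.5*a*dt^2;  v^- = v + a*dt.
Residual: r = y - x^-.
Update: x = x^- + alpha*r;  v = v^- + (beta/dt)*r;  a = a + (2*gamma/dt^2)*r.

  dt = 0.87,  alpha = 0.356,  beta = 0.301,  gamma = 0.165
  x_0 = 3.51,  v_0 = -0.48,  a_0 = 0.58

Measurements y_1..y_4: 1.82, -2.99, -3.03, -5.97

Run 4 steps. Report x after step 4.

x_post = -7.1084

step 1: x_pred=3.3119  r=-1.4919  x^+=2.7808  v^+=-0.4916  a^+=-0.0705
step 2: x_pred=2.3265  r=-5.3165  x^+=0.4338  v^+=-2.3922  a^+=-2.3884
step 3: x_pred=-2.5513  r=-0.4787  x^+=-2.7217  v^+=-4.6357  a^+=-2.5971
step 4: x_pred=-7.7377  r=1.7677  x^+=-7.1084  v^+=-6.2836  a^+=-1.8264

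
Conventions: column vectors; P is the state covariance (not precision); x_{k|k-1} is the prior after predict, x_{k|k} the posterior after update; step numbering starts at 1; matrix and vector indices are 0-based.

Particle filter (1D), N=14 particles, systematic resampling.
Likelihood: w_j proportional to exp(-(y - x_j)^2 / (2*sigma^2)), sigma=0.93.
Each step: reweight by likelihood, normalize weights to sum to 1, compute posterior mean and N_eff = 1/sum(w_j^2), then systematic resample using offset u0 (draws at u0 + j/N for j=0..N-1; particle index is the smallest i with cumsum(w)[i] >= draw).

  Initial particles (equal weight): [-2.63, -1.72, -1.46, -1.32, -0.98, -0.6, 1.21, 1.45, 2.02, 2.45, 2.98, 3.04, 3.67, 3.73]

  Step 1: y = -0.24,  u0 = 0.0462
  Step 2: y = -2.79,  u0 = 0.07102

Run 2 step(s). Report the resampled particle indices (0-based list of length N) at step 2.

resampled_idx = [0, 0, 1, 1, 2, 2, 3, 3, 4, 4, 6, 7, 9, 11]

step 1: w=[0.0106, 0.0813, 0.1220, 0.1469, 0.2101, 0.2675, 0.0855, 0.0553, 0.0151, 0.0044, 0.0007, 0.0006, 0.0000, 0.0000]  mean=-0.6771  Neff=5.8998  idx=[1, 2, 2, 3, 3, 4, 4, 4, 5, 5, 5, 5, 6, 7]
step 2: w=[0.2055, 0.1433, 0.1433, 0.1142, 0.1142, 0.0599, 0.0599, 0.0599, 0.0249, 0.0249, 0.0249, 0.0249, 0.0000, 0.0000]  mean=-1.3093  Neff=8.1534  idx=[0, 0, 1, 1, 2, 2, 3, 3, 4, 4, 6, 7, 9, 11]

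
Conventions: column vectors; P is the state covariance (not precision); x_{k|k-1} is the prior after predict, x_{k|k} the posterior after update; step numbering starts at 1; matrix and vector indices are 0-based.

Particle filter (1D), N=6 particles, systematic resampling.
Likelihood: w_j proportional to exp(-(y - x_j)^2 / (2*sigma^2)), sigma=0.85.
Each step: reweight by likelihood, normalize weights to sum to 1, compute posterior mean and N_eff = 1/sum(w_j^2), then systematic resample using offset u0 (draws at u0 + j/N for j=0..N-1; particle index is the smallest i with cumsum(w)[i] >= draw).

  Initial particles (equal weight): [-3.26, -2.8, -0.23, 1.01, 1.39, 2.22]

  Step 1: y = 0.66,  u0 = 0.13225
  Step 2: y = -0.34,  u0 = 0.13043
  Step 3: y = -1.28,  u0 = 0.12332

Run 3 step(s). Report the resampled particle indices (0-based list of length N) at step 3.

resampled_idx = [0, 0, 1, 1, 2, 2]

step 1: w=[0.0000, 0.0001, 0.2435, 0.3870, 0.2913, 0.0782]  mean=0.9129  Neff=3.3336  idx=[2, 3, 3, 4, 4, 5]
step 2: w=[0.5446, 0.1556, 0.1556, 0.0692, 0.0692, 0.0059]  mean=0.3945  Neff=2.8204  idx=[0, 0, 0, 1, 2, 4]
step 3: w=[0.3196, 0.3196, 0.3196, 0.0182, 0.0182, 0.0049]  mean=-0.1769  Neff=3.2568  idx=[0, 0, 1, 1, 2, 2]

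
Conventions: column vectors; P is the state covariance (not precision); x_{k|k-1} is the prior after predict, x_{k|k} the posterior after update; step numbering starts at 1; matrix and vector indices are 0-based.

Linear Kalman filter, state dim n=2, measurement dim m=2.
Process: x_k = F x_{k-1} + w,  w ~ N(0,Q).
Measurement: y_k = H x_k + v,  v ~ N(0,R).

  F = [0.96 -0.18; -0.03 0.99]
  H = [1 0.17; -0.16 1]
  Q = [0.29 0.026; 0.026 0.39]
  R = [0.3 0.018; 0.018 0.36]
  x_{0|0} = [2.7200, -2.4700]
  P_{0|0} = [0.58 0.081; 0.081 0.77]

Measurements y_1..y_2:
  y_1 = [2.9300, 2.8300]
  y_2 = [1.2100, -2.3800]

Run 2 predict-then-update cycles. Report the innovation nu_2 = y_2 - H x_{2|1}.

step 1: x^-=[3.0558, -2.5269]  P^-=[0.8215 -0.0505; -0.0505 1.1404]  S=[1.1373 0.0313; 0.0313 1.5376]  K=[0.7184 -0.1330; 0.1056 0.7448]  nu=[0.3038, 5.8458]  x^+=[2.4968, 1.8590]  P^+=[0.2133 -0.0008; -0.0008 0.2699]
step 2: x^-=[2.0623, 1.7656]  P^-=[0.4956 -0.0290; -0.0290 0.6548]  S=[0.8046 0.0218; 0.0218 1.0367]  K=[0.6130 -0.1174; 0.0851 0.6343]  nu=[-1.1525, -3.8156]  x^+=[1.8037, -0.7526]  P^+=[0.1821 -0.0021; -0.0021 0.2295]

innov = [-1.1525, -3.8156]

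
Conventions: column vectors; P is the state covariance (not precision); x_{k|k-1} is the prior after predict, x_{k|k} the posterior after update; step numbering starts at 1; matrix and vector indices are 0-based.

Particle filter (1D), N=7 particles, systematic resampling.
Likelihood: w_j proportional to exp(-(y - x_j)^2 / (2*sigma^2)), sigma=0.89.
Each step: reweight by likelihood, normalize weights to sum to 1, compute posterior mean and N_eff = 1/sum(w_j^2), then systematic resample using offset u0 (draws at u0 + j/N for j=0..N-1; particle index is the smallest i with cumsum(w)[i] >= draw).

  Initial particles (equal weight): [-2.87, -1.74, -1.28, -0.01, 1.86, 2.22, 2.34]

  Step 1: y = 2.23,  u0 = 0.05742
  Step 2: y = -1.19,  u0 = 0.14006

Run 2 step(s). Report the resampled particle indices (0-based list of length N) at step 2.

step 1: w=[0.0000, 0.0000, 0.0001, 0.0143, 0.3107, 0.3387, 0.3362]  mean=2.1161  Neff=3.0820  idx=[4, 4, 5, 5, 5, 6, 6]
step 2: w=[0.3374, 0.3374, 0.0777, 0.0777, 0.0777, 0.0460, 0.0460]  mean=1.9881  Neff=3.9988  idx=[0, 0, 1, 1, 2, 4, 6]

resampled_idx = [0, 0, 1, 1, 2, 4, 6]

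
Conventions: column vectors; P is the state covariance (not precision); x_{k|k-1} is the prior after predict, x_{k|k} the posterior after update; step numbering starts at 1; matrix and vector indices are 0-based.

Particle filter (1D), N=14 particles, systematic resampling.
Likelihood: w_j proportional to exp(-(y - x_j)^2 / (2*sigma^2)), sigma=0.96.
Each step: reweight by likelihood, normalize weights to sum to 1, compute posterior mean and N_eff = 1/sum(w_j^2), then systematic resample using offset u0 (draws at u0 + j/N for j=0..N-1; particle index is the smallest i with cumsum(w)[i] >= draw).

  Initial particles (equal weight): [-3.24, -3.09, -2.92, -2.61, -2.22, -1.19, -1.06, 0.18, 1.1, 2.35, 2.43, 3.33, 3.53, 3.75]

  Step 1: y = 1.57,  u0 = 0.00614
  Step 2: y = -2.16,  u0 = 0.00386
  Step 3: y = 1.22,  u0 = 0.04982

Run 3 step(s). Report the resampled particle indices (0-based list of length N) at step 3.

resampled_idx = [1, 2, 4, 5, 7, 9, 10, 12, 13, 13, 13, 13, 13, 13]

step 1: w=[0.0000, 0.0000, 0.0000, 0.0000, 0.0001, 0.0053, 0.0077, 0.1148, 0.2906, 0.2355, 0.2193, 0.0610, 0.0408, 0.0249]  mean=1.8522  Neff=4.8243  idx=[6, 7, 8, 8, 8, 8, 9, 9, 9, 9, 10, 10, 10, 12]
step 2: w=[0.8903, 0.0880, 0.0054, 0.0054, 0.0054, 0.0054, 0.0000, 0.0000, 0.0000, 0.0000, 0.0000, 0.0000, 0.0000, 0.0000]  mean=-0.9038  Neff=1.2492  idx=[0, 0, 0, 0, 0, 0, 0, 0, 0, 0, 0, 0, 0, 1]
step 3: w=[0.0448, 0.0448, 0.0448, 0.0448, 0.0448, 0.0448, 0.0448, 0.0448, 0.0448, 0.0448, 0.0448, 0.0448, 0.0448, 0.4179]  mean=-0.5418  Neff=4.9826  idx=[1, 2, 4, 5, 7, 9, 10, 12, 13, 13, 13, 13, 13, 13]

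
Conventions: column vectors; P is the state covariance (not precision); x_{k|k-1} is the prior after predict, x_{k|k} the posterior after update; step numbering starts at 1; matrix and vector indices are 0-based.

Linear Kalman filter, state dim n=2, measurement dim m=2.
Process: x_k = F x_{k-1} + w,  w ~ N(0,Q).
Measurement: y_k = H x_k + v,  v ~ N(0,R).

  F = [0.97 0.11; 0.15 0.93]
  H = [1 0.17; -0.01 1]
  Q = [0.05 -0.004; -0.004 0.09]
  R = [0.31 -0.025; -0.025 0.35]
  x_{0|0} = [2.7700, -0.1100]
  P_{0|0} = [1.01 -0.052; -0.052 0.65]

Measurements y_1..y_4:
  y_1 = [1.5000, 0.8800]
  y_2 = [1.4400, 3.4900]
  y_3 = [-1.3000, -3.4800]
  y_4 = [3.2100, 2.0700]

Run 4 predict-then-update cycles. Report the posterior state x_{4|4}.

step 1: x^-=[2.6748, 0.3132]  P^-=[0.9971 0.1617; 0.1617 0.6604]  S=[1.3811 0.2387; 0.2387 1.0073]  K=[0.7464 -0.0263; 0.0890 0.6330]  nu=[-1.2280, 0.5935]  x^+=[1.7426, 0.5796]  P^+=[0.2364 -0.0255; -0.0255 0.2191]
step 2: x^-=[1.7541, 0.8005]  P^-=[0.2696 0.0294; 0.0294 0.2777]  S=[0.5976 0.0488; 0.0488 0.6271]  K=[0.4589 0.0068; 0.0926 0.4351]  nu=[-0.4502, 2.7071]  x^+=[1.5660, 1.9366]  P^+=[0.1434 -0.0077; -0.0077 0.1499]
step 3: x^-=[1.7320, 2.0359]  P^-=[0.1851 0.0252; 0.0252 0.2207]  S=[0.5100 0.0358; 0.0358 0.5702]  K=[0.3701 0.0177; 0.0962 0.3806]  nu=[-3.3781, -5.4986]  x^+=[0.3848, -0.3818]  P^+=[0.1146 -0.0019; -0.0019 0.1308]
step 4: x^-=[0.3312, -0.2974]  P^-=[0.1590 0.0243; 0.0243 0.2052]  S=[0.4832 0.0325; 0.0325 0.5547]  K=[0.3362 0.0212; 0.0980 0.3637]  nu=[2.9293, 2.3707]  x^+=[1.3663, 0.8517]  P^+=[0.1037 0.0001; 0.0001 0.1248]

x_post = [1.3663, 0.8517]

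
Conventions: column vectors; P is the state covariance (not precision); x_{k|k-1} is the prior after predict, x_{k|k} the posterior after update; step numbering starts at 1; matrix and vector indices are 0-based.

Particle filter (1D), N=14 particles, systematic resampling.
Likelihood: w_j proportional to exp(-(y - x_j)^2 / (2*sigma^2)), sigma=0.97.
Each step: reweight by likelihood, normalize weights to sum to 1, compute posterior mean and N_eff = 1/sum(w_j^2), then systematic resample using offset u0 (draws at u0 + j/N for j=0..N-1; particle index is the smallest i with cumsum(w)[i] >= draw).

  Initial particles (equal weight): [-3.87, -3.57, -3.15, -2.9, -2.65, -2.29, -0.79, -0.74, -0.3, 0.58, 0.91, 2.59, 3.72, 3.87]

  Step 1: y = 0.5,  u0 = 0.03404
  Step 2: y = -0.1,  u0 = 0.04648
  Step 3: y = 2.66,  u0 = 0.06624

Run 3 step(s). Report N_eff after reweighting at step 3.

step 1: w=[0.0000, 0.0000, 0.0002, 0.0006, 0.0014, 0.0044, 0.1145, 0.1225, 0.1973, 0.2763, 0.2536, 0.0272, 0.0011, 0.0007]  mean=0.2114  Neff=4.7963  idx=[6, 6, 7, 8, 8, 8, 9, 9, 9, 9, 10, 10, 10, 10]
step 2: w=[0.0722, 0.0722, 0.0748, 0.0911, 0.0911, 0.0911, 0.0728, 0.0728, 0.0728, 0.0728, 0.0541, 0.0541, 0.0541, 0.0541]  mean=0.1143  Neff=13.5487  idx=[0, 1, 2, 3, 4, 5, 5, 6, 7, 8, 9, 10, 12, 13]
step 3: w=[0.0017, 0.0017, 0.0021, 0.0092, 0.0092, 0.0092, 0.0092, 0.0970, 0.0970, 0.0970, 0.0970, 0.1899, 0.1899, 0.1899]  mean=0.7282  Neff=6.8415  idx=[7, 7, 8, 9, 10, 10, 11, 11, 12, 12, 12, 13, 13, 13]

N_eff = 6.8415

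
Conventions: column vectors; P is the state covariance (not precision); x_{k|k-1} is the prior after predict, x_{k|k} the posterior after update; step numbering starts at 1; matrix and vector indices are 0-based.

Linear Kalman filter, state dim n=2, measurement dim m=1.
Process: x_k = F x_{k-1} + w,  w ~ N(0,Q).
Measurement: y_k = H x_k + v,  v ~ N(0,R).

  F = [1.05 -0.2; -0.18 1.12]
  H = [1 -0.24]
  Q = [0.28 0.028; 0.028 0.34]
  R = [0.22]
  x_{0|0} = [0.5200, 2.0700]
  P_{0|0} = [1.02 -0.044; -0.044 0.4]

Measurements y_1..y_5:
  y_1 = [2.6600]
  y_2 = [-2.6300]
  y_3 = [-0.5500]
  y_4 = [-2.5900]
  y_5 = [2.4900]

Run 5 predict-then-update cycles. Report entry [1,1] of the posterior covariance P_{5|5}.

step 1: x^-=[0.1320, 2.2248]  P^-=[1.4390 -0.3077; -0.3077 0.8925]  S=[1.8581]  K=[0.8142; -0.2809]  nu=[3.0620]  x^+=[2.6250, 1.3648]  P^+=[0.2073 0.1172; 0.1172 0.7460]
step 2: x^-=[2.4833, 1.0560]  P^-=[0.4891 -0.0362; -0.0362 1.2352]  S=[0.7976]  K=[0.6241; -0.4170]  nu=[-4.8599]  x^+=[-0.5497, 3.0827]  P^+=[0.1784 0.1714; 0.1714 1.0965]
step 3: x^-=[-1.1937, 3.5515]  P^-=[0.4486 -0.0436; -0.0436 1.6521]  S=[0.7847]  K=[0.5850; -0.5608]  nu=[1.4961]  x^+=[-0.3185, 2.7125]  P^+=[0.1800 0.2139; 0.2139 1.4053]
step 4: x^-=[-0.8769, 3.0953]  P^-=[0.4449 -0.0616; -0.0616 2.0223]  S=[0.8109]  K=[0.5668; -0.6745]  nu=[-0.9703]  x^+=[-1.4268, 3.7497]  P^+=[0.1843 0.2484; 0.2484 1.6534]
step 5: x^-=[-2.2481, 4.4565]  P^-=[0.4450 -0.0761; -0.0761 2.3199]  S=[0.8352]  K=[0.5547; -0.7578]  nu=[5.8077]  x^+=[0.9735, 0.0556]  P^+=[0.1880 0.2750; 0.2750 1.8403]

P_post[1,1] = 1.8403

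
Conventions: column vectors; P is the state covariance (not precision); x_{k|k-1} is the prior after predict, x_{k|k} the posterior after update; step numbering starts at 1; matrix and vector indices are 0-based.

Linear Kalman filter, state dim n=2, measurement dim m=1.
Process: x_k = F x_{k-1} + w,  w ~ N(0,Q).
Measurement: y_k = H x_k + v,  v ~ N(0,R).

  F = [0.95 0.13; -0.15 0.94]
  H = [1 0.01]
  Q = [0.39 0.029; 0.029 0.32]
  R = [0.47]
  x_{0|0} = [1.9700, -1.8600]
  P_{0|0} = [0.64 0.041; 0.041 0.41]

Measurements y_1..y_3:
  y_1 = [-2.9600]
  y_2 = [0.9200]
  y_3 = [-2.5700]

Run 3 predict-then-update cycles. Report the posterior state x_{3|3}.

step 1: x^-=[1.6297, -2.0439]  P^-=[0.9847 0.0237; 0.0237 0.6851]  S=[1.4552]  K=[0.6768; 0.0210]  nu=[-4.5693]  x^+=[-1.4628, -2.1399]  P^+=[0.3181 0.0030; 0.0030 0.6845]
step 2: x^-=[-1.6679, -1.7921]  P^-=[0.6894 0.0700; 0.0700 0.9311]  S=[1.1609]  K=[0.5944; 0.0683]  nu=[2.6058]  x^+=[-0.1189, -1.6141]  P^+=[0.2792 0.0228; 0.0228 0.9257]
step 3: x^-=[-0.3228, -1.4994]  P^-=[0.6632 0.1223; 0.1223 1.1378]  S=[1.1358]  K=[0.5850; 0.1177]  nu=[-2.2323]  x^+=[-1.6287, -1.7621]  P^+=[0.2745 0.0441; 0.0441 1.1220]

x_post = [-1.6287, -1.7621]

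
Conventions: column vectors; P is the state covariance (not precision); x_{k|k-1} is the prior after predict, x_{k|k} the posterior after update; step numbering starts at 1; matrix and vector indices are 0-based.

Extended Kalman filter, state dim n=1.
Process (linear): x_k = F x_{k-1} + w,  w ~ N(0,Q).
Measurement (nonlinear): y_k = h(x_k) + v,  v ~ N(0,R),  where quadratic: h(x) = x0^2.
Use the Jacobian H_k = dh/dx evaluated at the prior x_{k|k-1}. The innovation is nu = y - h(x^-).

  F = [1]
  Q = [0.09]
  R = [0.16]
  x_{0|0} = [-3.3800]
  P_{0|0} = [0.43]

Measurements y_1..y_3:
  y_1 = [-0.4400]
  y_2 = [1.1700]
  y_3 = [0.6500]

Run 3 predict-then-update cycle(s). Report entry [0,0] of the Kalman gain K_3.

step 1: x^-=[-3.3800]  P^-=[0.5200]  H_jac=[-6.7600]  S=[23.9228]  K=[-0.1469]  nu=[-11.8644]  x^+=[-1.6366]  P^+=[0.0035]
step 2: x^-=[-1.6366]  P^-=[0.0935]  H_jac=[-3.2733]  S=[1.1616]  K=[-0.2634]  nu=[-1.5086]  x^+=[-1.2392]  P^+=[0.0129]
step 3: x^-=[-1.2392]  P^-=[0.1029]  H_jac=[-2.4785]  S=[0.7920]  K=[-0.3220]  nu=[-0.8857]  x^+=[-0.9541]  P^+=[0.0208]

K[0,0] = -0.3220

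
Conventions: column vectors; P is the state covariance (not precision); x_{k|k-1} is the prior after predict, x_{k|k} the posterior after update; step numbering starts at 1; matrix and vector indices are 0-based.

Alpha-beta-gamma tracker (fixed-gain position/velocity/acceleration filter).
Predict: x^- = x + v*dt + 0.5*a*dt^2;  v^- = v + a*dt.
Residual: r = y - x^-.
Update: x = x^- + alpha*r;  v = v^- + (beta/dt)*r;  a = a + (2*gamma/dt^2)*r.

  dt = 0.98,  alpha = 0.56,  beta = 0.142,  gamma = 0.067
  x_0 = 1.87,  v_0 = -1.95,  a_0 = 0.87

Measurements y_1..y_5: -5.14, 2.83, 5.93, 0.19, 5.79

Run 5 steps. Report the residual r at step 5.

step 1: x_pred=0.3768  r=-5.5168  x^+=-2.7126  v^+=-1.8968  a^+=0.1003
step 2: x_pred=-4.5233  r=7.3533  x^+=-0.4055  v^+=-0.7330  a^+=1.1262
step 3: x_pred=-0.5830  r=6.5130  x^+=3.0643  v^+=1.3144  a^+=2.0350
step 4: x_pred=5.3296  r=-5.1396  x^+=2.4514  v^+=2.5640  a^+=1.3179
step 5: x_pred=5.5969  r=0.1931  x^+=5.7051  v^+=3.8834  a^+=1.3448

resid = 0.1931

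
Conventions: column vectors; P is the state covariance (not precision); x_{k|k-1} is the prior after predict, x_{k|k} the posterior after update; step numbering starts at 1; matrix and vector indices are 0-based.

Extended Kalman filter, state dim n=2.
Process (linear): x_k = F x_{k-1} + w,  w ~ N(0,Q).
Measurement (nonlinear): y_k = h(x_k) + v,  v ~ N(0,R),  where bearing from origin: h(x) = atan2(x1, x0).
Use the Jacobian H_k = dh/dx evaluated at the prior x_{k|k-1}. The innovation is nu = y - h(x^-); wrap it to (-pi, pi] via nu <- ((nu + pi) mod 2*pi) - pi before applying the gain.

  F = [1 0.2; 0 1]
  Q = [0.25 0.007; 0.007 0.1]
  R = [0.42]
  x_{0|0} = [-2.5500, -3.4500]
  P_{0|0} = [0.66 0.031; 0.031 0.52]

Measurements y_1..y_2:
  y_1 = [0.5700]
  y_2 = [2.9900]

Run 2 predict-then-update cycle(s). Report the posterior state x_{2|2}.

step 1: x^-=[-3.2400, -3.4500]  P^-=[0.9432 0.1420; 0.1420 0.6200]  H_jac=[0.1540 -0.1446]  S=[0.4490]  K=[0.2778; -0.1510]  nu=[2.8948]  x^+=[-2.4359, -3.8872]  P^+=[0.9086 0.1608; 0.1608 0.6098]
step 2: x^-=[-3.2133, -3.8872]  P^-=[1.2473 0.2898; 0.2898 0.7098]  H_jac=[0.1528 -0.1263]  S=[0.4493]  K=[0.3428; -0.1010]  nu=[-1.0316]  x^+=[-3.5669, -3.7830]  P^+=[1.1945 0.3053; 0.3053 0.7052]

x_post = [-3.5669, -3.7830]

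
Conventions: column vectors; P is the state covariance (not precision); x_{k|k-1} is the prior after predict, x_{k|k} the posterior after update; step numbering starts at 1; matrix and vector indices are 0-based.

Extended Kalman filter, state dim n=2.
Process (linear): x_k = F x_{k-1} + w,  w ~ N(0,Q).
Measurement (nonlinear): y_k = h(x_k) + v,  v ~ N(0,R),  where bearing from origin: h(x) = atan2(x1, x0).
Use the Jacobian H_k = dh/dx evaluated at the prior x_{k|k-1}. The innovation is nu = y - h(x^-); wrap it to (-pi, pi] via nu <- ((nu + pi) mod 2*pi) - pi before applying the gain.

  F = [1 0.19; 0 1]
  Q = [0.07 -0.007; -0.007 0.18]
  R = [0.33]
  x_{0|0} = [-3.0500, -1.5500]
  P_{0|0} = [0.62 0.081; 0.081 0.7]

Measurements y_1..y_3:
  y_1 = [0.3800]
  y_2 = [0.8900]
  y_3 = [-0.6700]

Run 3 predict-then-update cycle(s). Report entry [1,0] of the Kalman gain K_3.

step 1: x^-=[-3.3445, -1.5500]  P^-=[0.7461 0.2070; 0.2070 0.8800]  H_jac=[0.1141 -0.2461]  S=[0.3814]  K=[0.0895; -0.5060]  nu=[3.0876]  x^+=[-3.0680, -3.1123]  P^+=[0.7430 0.2243; 0.2243 0.7824]
step 2: x^-=[-3.6594, -3.1123]  P^-=[0.9265 0.3659; 0.3659 0.9624]  H_jac=[0.1349 -0.1586]  S=[0.3554]  K=[0.1883; -0.2905]  nu=[-2.9564]  x^+=[-4.2161, -2.2534]  P^+=[0.9139 0.3854; 0.3854 0.9324]
step 3: x^-=[-4.6442, -2.2534]  P^-=[1.1640 0.5555; 0.5555 1.1124]  H_jac=[0.0846 -0.1743]  S=[0.3557]  K=[0.0045; -0.4129]  nu=[2.0198]  x^+=[-4.6350, -3.0875]  P^+=[1.1640 0.5562; 0.5562 1.0517]

K[1,0] = -0.4129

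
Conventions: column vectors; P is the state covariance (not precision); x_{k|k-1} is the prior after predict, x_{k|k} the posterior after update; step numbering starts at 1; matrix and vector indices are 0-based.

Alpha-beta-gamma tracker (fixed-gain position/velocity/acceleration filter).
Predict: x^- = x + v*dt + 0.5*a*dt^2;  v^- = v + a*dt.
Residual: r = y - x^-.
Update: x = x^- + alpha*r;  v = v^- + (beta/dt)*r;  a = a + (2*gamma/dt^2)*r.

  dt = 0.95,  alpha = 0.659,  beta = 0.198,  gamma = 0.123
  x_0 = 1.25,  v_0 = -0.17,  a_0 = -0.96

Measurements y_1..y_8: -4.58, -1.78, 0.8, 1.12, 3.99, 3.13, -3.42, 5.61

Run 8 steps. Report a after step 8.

a_post = -0.8619

step 1: x_pred=0.6553  r=-5.2353  x^+=-2.7948  v^+=-2.1731  a^+=-2.3870
step 2: x_pred=-5.9364  r=4.1564  x^+=-3.1973  v^+=-3.5745  a^+=-1.2541
step 3: x_pred=-7.1590  r=7.9590  x^+=-1.9140  v^+=-3.1071  a^+=0.9154
step 4: x_pred=-4.4527  r=5.5727  x^+=-0.7803  v^+=-1.0760  a^+=2.4343
step 5: x_pred=-0.7040  r=4.6940  x^+=2.3893  v^+=2.2149  a^+=3.7138
step 6: x_pred=6.1694  r=-3.0394  x^+=4.1664  v^+=5.1096  a^+=2.8854
step 7: x_pred=10.3226  r=-13.7426  x^+=1.2662  v^+=4.9864  a^+=-0.8605
step 8: x_pred=5.6150  r=-0.0050  x^+=5.6117  v^+=4.1679  a^+=-0.8619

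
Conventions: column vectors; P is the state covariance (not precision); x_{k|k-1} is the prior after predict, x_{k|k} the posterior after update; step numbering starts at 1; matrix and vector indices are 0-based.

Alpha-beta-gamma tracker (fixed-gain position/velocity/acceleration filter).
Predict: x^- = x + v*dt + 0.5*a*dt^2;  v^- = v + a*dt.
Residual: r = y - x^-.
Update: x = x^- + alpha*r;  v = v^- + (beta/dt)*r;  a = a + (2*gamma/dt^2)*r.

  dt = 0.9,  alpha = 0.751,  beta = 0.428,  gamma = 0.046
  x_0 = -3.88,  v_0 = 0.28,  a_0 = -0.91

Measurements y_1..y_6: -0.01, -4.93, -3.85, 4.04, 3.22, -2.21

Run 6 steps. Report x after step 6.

step 1: x_pred=-3.9965  r=3.9865  x^+=-1.0027  v^+=1.3568  a^+=-0.4572
step 2: x_pred=0.0333  r=-4.9633  x^+=-3.6941  v^+=-1.4150  a^+=-1.0209
step 3: x_pred=-5.3811  r=1.5311  x^+=-4.2312  v^+=-1.6057  a^+=-0.8470
step 4: x_pred=-6.0194  r=10.0594  x^+=1.5352  v^+=2.4158  a^+=0.2955
step 5: x_pred=3.8291  r=-0.6091  x^+=3.3717  v^+=2.3921  a^+=0.2263
step 6: x_pred=5.6162  r=-7.8262  x^+=-0.2613  v^+=-1.1260  a^+=-0.6626

x_post = -0.2613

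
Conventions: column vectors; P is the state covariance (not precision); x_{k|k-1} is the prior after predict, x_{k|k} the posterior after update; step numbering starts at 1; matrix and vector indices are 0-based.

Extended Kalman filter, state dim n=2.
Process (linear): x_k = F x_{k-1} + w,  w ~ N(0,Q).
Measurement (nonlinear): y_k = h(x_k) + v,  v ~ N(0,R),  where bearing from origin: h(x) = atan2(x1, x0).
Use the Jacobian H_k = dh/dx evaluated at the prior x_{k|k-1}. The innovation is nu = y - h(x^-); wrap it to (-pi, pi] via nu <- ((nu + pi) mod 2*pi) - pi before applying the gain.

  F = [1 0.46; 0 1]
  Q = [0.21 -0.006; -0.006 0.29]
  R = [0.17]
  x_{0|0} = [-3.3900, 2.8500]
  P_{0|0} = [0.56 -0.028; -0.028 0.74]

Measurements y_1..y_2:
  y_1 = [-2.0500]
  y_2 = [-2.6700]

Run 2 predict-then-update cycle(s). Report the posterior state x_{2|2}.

step 1: x^-=[-2.0790, 2.8500]  P^-=[0.9008 0.3064; 0.3064 1.0300]  H_jac=[-0.2290 -0.1671]  S=[0.2694]  K=[-0.9557; -0.8991]  nu=[2.0322]  x^+=[-4.0210, 1.0230]  P^+=[0.6548 0.0749; 0.0749 0.8122]
step 2: x^-=[-3.5505, 1.0230]  P^-=[1.1055 0.4425; 0.4425 1.1022]  H_jac=[-0.0749 -0.2601]  S=[0.2680]  K=[-0.7385; -1.1933]  nu=[0.7521]  x^+=[-4.1059, 0.1255]  P^+=[0.9594 0.2063; 0.2063 0.7206]

x_post = [-4.1059, 0.1255]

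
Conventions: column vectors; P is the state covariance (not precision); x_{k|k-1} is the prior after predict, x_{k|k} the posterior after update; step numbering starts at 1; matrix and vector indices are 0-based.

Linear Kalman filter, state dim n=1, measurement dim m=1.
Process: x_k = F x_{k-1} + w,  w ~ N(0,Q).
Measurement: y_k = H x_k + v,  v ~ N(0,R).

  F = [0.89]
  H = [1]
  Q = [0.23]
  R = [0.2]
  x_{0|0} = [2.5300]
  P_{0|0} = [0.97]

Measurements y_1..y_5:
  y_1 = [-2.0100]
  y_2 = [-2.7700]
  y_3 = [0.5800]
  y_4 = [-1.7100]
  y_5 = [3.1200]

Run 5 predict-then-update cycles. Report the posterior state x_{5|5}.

x_post = [1.5390]

step 1: x^-=[2.2517]  P^-=[0.9983]  S=[1.1983]  K=[0.8331]  nu=[-4.2617]  x^+=[-1.2987]  P^+=[0.1666]
step 2: x^-=[-1.1559]  P^-=[0.3620]  S=[0.5620]  K=[0.6441]  nu=[-1.6141]  x^+=[-2.1956]  P^+=[0.1288]
step 3: x^-=[-1.9540]  P^-=[0.3320]  S=[0.5320]  K=[0.6241]  nu=[2.5340]  x^+=[-0.3726]  P^+=[0.1248]
step 4: x^-=[-0.3316]  P^-=[0.3289]  S=[0.5289]  K=[0.6218]  nu=[-1.3784]  x^+=[-1.1887]  P^+=[0.1244]
step 5: x^-=[-1.0580]  P^-=[0.3285]  S=[0.5285]  K=[0.6216]  nu=[4.1780]  x^+=[1.5390]  P^+=[0.1243]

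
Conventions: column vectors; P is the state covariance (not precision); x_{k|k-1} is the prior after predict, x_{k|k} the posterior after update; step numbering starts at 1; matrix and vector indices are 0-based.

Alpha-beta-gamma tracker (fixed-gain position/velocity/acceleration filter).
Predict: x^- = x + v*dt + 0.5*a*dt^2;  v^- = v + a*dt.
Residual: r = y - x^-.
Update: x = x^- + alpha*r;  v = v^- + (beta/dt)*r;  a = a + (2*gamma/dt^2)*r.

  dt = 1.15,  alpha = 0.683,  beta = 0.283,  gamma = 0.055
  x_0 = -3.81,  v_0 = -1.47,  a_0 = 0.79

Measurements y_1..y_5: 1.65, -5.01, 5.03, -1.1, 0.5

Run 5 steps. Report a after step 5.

a_post = 0.1714

step 1: x_pred=-4.9781  r=6.6281  x^+=-0.4511  v^+=1.0696  a^+=1.3413
step 2: x_pred=1.6659  r=-6.6759  x^+=-2.8938  v^+=0.9692  a^+=0.7860
step 3: x_pred=-1.2594  r=6.2894  x^+=3.0363  v^+=3.4209  a^+=1.3092
step 4: x_pred=7.8360  r=-8.9360  x^+=1.7327  v^+=2.7274  a^+=0.5659
step 5: x_pred=5.2434  r=-4.7434  x^+=2.0037  v^+=2.2109  a^+=0.1714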